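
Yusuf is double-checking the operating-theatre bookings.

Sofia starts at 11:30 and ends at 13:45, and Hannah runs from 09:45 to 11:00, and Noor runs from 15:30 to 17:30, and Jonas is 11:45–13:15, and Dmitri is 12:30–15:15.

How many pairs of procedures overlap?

Two intervals overlap when each starts before the other ends.
Sorted by start: Hannah, Sofia, Jonas, Dmitri, Noor.
Sofia starts after Hannah ends, so nothing later overlaps Hannah either.
Jonas starts before Sofia ends → Sofia and Jonas overlap.
Dmitri starts before Sofia ends → Sofia and Dmitri overlap.
Noor starts after Sofia ends.
Dmitri starts before Jonas ends → Jonas and Dmitri overlap.
Noor starts after Jonas ends.
Noor starts after Dmitri ends.
Overlapping pairs: Dmitri & Jonas, Dmitri & Sofia, Jonas & Sofia — 3 in total.

3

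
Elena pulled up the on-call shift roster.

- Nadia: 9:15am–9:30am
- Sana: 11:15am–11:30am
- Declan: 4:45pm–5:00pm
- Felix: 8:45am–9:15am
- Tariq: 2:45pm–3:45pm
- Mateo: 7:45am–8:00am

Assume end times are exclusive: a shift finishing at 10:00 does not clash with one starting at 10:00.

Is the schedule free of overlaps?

Yes

Sorted by start: Mateo, Felix, Nadia, Sana, Tariq, Declan.
Felix starts after Mateo ends, so Mateo has no further overlaps.
Nadia starts exactly when Felix ends (back-to-back, no overlap), so Felix has no further overlaps.
Sana starts after Nadia ends, so Nadia has no further overlaps.
Tariq starts after Sana ends, so Sana has no further overlaps.
Declan starts after Tariq ends.
Every pair is clear; the schedule has no overlaps.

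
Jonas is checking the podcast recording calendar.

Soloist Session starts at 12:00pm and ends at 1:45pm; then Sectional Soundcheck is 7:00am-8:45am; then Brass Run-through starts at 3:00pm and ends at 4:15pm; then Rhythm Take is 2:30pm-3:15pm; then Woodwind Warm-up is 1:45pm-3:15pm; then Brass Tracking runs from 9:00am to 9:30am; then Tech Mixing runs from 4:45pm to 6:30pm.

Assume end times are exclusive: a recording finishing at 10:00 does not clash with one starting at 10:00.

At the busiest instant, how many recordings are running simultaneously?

Sweep the timeline, counting +1 at each start and −1 at each end (ends before starts at a tie):
7:00am start Sectional Soundcheck → 1
8:45am end Sectional Soundcheck → 0
9:00am start Brass Tracking → 1
9:30am end Brass Tracking → 0
12:00pm start Soloist Session → 1
1:45pm end Soloist Session → 0
1:45pm start Woodwind Warm-up → 1
2:30pm start Rhythm Take → 2
3:00pm start Brass Run-through → 3
3:15pm end Rhythm Take → 2
3:15pm end Woodwind Warm-up → 1
4:15pm end Brass Run-through → 0
4:45pm start Tech Mixing → 1
6:30pm end Tech Mixing → 0
Peak is 3, at 3:00pm (Brass Run-through, Rhythm Take, Woodwind Warm-up).

3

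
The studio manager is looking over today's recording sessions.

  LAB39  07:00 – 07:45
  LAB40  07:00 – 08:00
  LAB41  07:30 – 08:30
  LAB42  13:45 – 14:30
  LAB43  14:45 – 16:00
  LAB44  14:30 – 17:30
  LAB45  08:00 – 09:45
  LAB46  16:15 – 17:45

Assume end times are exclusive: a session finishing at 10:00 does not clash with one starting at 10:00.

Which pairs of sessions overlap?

Sorted by start: LAB39, LAB40, LAB41, LAB45, LAB42, LAB44, LAB43, LAB46.
LAB40 starts before LAB39 ends → LAB39 and LAB40 overlap.
LAB41 starts before LAB39 ends → LAB39 and LAB41 overlap.
LAB45 starts after LAB39 ends, so nothing later overlaps LAB39 either.
LAB41 starts before LAB40 ends → LAB40 and LAB41 overlap.
LAB45 starts exactly when LAB40 ends (back-to-back, no overlap), so nothing later overlaps LAB40 either.
LAB45 starts before LAB41 ends → LAB41 and LAB45 overlap.
LAB42 starts after LAB41 ends, so nothing later overlaps LAB41 either.
LAB42 starts after LAB45 ends, so nothing later overlaps LAB45 either.
LAB44 starts exactly when LAB42 ends (back-to-back, no overlap), so nothing later overlaps LAB42 either.
LAB43 starts before LAB44 ends → LAB44 and LAB43 overlap.
LAB46 starts before LAB44 ends → LAB44 and LAB46 overlap.
LAB46 starts after LAB43 ends.

LAB39 & LAB40, LAB39 & LAB41, LAB40 & LAB41, LAB41 & LAB45, LAB43 & LAB44, LAB44 & LAB46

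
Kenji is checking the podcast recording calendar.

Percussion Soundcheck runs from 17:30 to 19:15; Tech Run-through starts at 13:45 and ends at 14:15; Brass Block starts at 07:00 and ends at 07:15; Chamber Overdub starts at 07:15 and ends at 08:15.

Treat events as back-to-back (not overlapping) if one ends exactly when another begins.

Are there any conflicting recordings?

No

Sorted by start: Brass Block, Chamber Overdub, Tech Run-through, Percussion Soundcheck.
Chamber Overdub starts exactly when Brass Block ends (back-to-back, no overlap), so Brass Block has no further overlaps.
Tech Run-through starts after Chamber Overdub ends, so Chamber Overdub has no further overlaps.
Percussion Soundcheck starts after Tech Run-through ends.
Every pair is clear; the schedule has no overlaps.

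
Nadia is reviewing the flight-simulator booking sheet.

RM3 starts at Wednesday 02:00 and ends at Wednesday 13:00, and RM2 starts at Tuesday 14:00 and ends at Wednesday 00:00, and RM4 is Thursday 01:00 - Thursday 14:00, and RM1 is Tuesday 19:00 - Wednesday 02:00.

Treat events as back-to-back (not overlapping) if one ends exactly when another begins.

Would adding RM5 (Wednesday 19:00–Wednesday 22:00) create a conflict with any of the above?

No — it doesn't clash with anything

RM2: ends Wednesday 00:00 at or before RM5 starts Wednesday 19:00 → clear.
RM1: ends Wednesday 02:00 at or before RM5 starts Wednesday 19:00 → clear.
RM3: ends Wednesday 13:00 at or before RM5 starts Wednesday 19:00 → clear.
RM4: starts Thursday 01:00 at or after RM5 ends Wednesday 22:00 → clear.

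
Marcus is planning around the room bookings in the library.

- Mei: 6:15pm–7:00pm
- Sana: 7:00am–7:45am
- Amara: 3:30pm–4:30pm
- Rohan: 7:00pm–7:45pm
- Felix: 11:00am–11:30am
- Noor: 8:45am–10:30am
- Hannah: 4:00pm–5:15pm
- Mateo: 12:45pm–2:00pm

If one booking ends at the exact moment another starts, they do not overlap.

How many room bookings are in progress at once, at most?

Sweep the timeline, counting +1 at each start and −1 at each end (ends before starts at a tie):
7:00am start Sana → 1
7:45am end Sana → 0
8:45am start Noor → 1
10:30am end Noor → 0
11:00am start Felix → 1
11:30am end Felix → 0
12:45pm start Mateo → 1
2:00pm end Mateo → 0
3:30pm start Amara → 1
4:00pm start Hannah → 2
4:30pm end Amara → 1
5:15pm end Hannah → 0
6:15pm start Mei → 1
7:00pm end Mei → 0
7:00pm start Rohan → 1
7:45pm end Rohan → 0
Peak is 2, at 4:00pm (Amara, Hannah).

2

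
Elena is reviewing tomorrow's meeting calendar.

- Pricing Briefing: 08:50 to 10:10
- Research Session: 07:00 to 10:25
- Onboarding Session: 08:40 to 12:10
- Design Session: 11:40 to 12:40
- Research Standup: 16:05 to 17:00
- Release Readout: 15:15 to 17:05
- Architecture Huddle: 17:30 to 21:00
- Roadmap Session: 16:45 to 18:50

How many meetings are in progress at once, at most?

3

Sort all start/end points and keep a running count:
07:00 start Research Session → 1
08:40 start Onboarding Session → 2
08:50 start Pricing Briefing → 3
10:10 end Pricing Briefing → 2
10:25 end Research Session → 1
11:40 start Design Session → 2
12:10 end Onboarding Session → 1
12:40 end Design Session → 0
15:15 start Release Readout → 1
16:05 start Research Standup → 2
16:45 start Roadmap Session → 3
17:00 end Research Standup → 2
17:05 end Release Readout → 1
17:30 start Architecture Huddle → 2
18:50 end Roadmap Session → 1
21:00 end Architecture Huddle → 0
Peak is 3, at 08:50 (Onboarding Session, Pricing Briefing, Research Session).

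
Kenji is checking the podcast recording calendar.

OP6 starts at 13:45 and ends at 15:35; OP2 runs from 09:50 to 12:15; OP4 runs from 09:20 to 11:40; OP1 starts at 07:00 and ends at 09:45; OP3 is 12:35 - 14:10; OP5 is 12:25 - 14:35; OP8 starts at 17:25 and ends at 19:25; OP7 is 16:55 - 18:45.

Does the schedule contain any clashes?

Sorted by start: OP1, OP4, OP2, OP5, OP3, OP6, OP7, OP8.
OP4 starts before OP1 ends → OP1 and OP4 overlap.
That's a conflict, so the schedule is not conflict-free.

Yes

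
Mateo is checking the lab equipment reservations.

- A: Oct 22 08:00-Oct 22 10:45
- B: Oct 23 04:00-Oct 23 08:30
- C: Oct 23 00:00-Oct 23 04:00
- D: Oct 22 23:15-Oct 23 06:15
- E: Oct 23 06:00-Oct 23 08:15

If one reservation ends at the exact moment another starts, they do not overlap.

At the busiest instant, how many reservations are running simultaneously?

3

Walk through starts and ends in time order (an end at T is processed before a start at T):
Oct 22 08:00 start A → 1
Oct 22 10:45 end A → 0
Oct 22 23:15 start D → 1
Oct 23 00:00 start C → 2
Oct 23 04:00 end C → 1
Oct 23 04:00 start B → 2
Oct 23 06:00 start E → 3
Oct 23 06:15 end D → 2
Oct 23 08:15 end E → 1
Oct 23 08:30 end B → 0
Peak is 3, at Oct 23 06:00 (B, D, E).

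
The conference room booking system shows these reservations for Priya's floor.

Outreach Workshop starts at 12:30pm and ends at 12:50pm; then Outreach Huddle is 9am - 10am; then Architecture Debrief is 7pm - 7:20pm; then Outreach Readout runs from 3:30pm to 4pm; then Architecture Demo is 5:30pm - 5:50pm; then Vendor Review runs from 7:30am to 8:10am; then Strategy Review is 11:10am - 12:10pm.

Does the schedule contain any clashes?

Two intervals overlap when each starts before the other ends.
Sorted by start: Vendor Review, Outreach Huddle, Strategy Review, Outreach Workshop, Outreach Readout, Architecture Demo, Architecture Debrief.
Outreach Huddle starts after Vendor Review ends; Vendor Review is clear from here.
Strategy Review starts after Outreach Huddle ends; Outreach Huddle is clear from here.
Outreach Workshop starts after Strategy Review ends; Strategy Review is clear from here.
Outreach Readout starts after Outreach Workshop ends; Outreach Workshop is clear from here.
Architecture Demo starts after Outreach Readout ends; Outreach Readout is clear from here.
Architecture Debrief starts after Architecture Demo ends.
Every pair is clear; the schedule has no overlaps.

No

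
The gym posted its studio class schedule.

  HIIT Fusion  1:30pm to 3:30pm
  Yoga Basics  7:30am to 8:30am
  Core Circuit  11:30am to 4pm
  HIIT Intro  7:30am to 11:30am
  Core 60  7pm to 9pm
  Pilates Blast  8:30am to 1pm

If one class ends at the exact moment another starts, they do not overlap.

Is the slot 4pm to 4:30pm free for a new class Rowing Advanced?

Yes — the slot is free

Yoga Basics: ends 8:30am at or before Rowing Advanced starts 4pm → clear.
HIIT Intro: ends 11:30am at or before Rowing Advanced starts 4pm → clear.
Pilates Blast: ends 1pm at or before Rowing Advanced starts 4pm → clear.
Core Circuit: ends 4pm at or before Rowing Advanced starts 4pm → clear.
HIIT Fusion: ends 3:30pm at or before Rowing Advanced starts 4pm → clear.
Core 60: starts 7pm at or after Rowing Advanced ends 4:30pm → clear.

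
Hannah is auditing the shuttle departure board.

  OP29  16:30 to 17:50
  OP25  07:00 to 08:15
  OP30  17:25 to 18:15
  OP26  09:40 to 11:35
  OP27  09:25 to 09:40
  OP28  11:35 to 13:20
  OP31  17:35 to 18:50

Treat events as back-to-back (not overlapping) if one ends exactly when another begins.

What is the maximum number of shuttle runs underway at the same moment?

Walk through starts and ends in time order (an end at T is processed before a start at T):
07:00 start OP25 → 1
08:15 end OP25 → 0
09:25 start OP27 → 1
09:40 end OP27 → 0
09:40 start OP26 → 1
11:35 end OP26 → 0
11:35 start OP28 → 1
13:20 end OP28 → 0
16:30 start OP29 → 1
17:25 start OP30 → 2
17:35 start OP31 → 3
17:50 end OP29 → 2
18:15 end OP30 → 1
18:50 end OP31 → 0
Peak is 3, at 17:35 (OP29, OP30, OP31).

3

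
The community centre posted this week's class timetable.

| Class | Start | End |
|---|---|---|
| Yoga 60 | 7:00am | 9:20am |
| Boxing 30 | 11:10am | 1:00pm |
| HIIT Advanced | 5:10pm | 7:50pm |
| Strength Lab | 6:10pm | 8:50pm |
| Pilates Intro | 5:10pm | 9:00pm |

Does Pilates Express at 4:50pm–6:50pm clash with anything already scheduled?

Yes — it overlaps HIIT Advanced, Pilates Intro, Strength Lab

Yoga 60: ends 9:20am at or before Pilates Express starts 4:50pm → clear.
Boxing 30: ends 1:00pm at or before Pilates Express starts 4:50pm → clear.
HIIT Advanced: starts 5:10pm before Pilates Express ends 6:50pm, and ends 7:50pm after Pilates Express starts 4:50pm → overlap.
Pilates Intro: starts 5:10pm before Pilates Express ends 6:50pm, and ends 9:00pm after Pilates Express starts 4:50pm → overlap.
Strength Lab: starts 6:10pm before Pilates Express ends 6:50pm, and ends 8:50pm after Pilates Express starts 4:50pm → overlap.
Pilates Express overlaps HIIT Advanced, Strength Lab, Pilates Intro.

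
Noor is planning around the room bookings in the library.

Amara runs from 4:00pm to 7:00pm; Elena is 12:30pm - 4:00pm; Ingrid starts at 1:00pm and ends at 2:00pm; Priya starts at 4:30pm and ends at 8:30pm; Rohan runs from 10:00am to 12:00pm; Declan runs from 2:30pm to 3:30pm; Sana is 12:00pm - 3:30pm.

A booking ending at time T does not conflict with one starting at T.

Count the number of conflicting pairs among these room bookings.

6

Two intervals overlap when each starts before the other ends.
Sorted by start: Rohan, Sana, Elena, Ingrid, Declan, Amara, Priya.
Sana starts exactly when Rohan ends (back-to-back, no overlap), so nothing later overlaps Rohan either.
Elena starts before Sana ends → Sana and Elena overlap.
Ingrid starts before Sana ends → Sana and Ingrid overlap.
Declan starts before Sana ends → Sana and Declan overlap.
Amara starts after Sana ends, so nothing later overlaps Sana either.
Ingrid starts before Elena ends → Elena and Ingrid overlap.
Declan starts before Elena ends → Elena and Declan overlap.
Amara starts exactly when Elena ends (back-to-back, no overlap), so nothing later overlaps Elena either.
Declan starts after Ingrid ends, so nothing later overlaps Ingrid either.
Amara starts after Declan ends, so nothing later overlaps Declan either.
Priya starts before Amara ends → Amara and Priya overlap.
Overlapping pairs: Amara & Priya, Declan & Elena, Declan & Sana, Elena & Ingrid, Elena & Sana, Ingrid & Sana — 6 in total.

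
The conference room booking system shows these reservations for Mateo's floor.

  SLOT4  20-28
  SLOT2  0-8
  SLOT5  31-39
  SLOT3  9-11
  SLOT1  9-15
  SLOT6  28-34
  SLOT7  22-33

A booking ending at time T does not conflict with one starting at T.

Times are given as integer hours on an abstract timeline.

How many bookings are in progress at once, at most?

Sweep the timeline, counting +1 at each start and −1 at each end (ends before starts at a tie):
0 start SLOT2 → 1
8 end SLOT2 → 0
9 start SLOT1 → 1
9 start SLOT3 → 2
11 end SLOT3 → 1
15 end SLOT1 → 0
20 start SLOT4 → 1
22 start SLOT7 → 2
28 end SLOT4 → 1
28 start SLOT6 → 2
31 start SLOT5 → 3
33 end SLOT7 → 2
34 end SLOT6 → 1
39 end SLOT5 → 0
Peak is 3, at 31 (SLOT5, SLOT6, SLOT7).

3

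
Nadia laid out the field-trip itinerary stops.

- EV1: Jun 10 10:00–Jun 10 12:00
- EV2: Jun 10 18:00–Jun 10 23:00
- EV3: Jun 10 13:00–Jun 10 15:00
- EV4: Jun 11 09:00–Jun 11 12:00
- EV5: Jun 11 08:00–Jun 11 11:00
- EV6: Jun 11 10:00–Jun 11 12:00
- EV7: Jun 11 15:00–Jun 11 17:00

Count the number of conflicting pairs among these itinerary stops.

3

Check each pair: they overlap iff neither finishes before the other starts.
Sorted by start: EV1, EV3, EV2, EV5, EV4, EV6, EV7.
EV3 starts after EV1 ends, so nothing later overlaps EV1 either.
EV2 starts after EV3 ends, so nothing later overlaps EV3 either.
EV5 starts after EV2 ends, so nothing later overlaps EV2 either.
EV4 starts before EV5 ends → EV5 and EV4 overlap.
EV6 starts before EV5 ends → EV5 and EV6 overlap.
EV7 starts after EV5 ends.
EV6 starts before EV4 ends → EV4 and EV6 overlap.
EV7 starts after EV4 ends.
EV7 starts after EV6 ends.
Overlapping pairs: EV4 & EV5, EV4 & EV6, EV5 & EV6 — 3 in total.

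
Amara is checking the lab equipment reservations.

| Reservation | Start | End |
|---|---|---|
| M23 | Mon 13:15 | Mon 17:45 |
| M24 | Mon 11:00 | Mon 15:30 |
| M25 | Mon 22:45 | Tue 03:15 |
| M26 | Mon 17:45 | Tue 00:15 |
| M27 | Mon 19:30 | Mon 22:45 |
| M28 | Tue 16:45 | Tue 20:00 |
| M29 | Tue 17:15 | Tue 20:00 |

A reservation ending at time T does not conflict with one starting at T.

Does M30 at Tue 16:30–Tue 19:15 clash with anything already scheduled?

M24: ends Mon 15:30 at or before M30 starts Tue 16:30 → clear.
M23: ends Mon 17:45 at or before M30 starts Tue 16:30 → clear.
M26: ends Tue 00:15 at or before M30 starts Tue 16:30 → clear.
M27: ends Mon 22:45 at or before M30 starts Tue 16:30 → clear.
M25: ends Tue 03:15 at or before M30 starts Tue 16:30 → clear.
M28: starts Tue 16:45 before M30 ends Tue 19:15, and ends Tue 20:00 after M30 starts Tue 16:30 → overlap.
M29: starts Tue 17:15 before M30 ends Tue 19:15, and ends Tue 20:00 after M30 starts Tue 16:30 → overlap.
M30 overlaps M28, M29.

Yes — it overlaps M28, M29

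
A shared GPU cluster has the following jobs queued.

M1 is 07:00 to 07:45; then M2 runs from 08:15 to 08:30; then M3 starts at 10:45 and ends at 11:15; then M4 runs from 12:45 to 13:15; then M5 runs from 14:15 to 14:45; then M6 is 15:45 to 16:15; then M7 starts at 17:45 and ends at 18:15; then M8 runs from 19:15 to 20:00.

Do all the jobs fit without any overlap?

Sorted by start: M1, M2, M3, M4, M5, M6, M7, M8.
M2 starts after M1 ends, so nothing later overlaps M1 either.
M3 starts after M2 ends, so nothing later overlaps M2 either.
M4 starts after M3 ends, so nothing later overlaps M3 either.
M5 starts after M4 ends, so nothing later overlaps M4 either.
M6 starts after M5 ends, so nothing later overlaps M5 either.
M7 starts after M6 ends, so nothing later overlaps M6 either.
M8 starts after M7 ends.
Every pair is clear; the schedule has no overlaps.

Yes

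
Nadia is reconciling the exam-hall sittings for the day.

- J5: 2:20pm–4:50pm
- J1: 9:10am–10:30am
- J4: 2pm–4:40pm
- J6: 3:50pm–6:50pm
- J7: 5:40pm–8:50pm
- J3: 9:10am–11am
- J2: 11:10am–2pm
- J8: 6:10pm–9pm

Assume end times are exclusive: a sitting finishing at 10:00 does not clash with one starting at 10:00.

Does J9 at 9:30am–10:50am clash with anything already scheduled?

Yes — it overlaps J1, J3

J1: starts 9:10am before J9 ends 10:50am, and ends 10:30am after J9 starts 9:30am → overlap.
J3: starts 9:10am before J9 ends 10:50am, and ends 11am after J9 starts 9:30am → overlap.
J2: starts 11:10am at or after J9 ends 10:50am → clear.
J4: starts 2pm at or after J9 ends 10:50am → clear.
J5: starts 2:20pm at or after J9 ends 10:50am → clear.
J6: starts 3:50pm at or after J9 ends 10:50am → clear.
J7: starts 5:40pm at or after J9 ends 10:50am → clear.
J8: starts 6:10pm at or after J9 ends 10:50am → clear.
J9 overlaps J1, J3.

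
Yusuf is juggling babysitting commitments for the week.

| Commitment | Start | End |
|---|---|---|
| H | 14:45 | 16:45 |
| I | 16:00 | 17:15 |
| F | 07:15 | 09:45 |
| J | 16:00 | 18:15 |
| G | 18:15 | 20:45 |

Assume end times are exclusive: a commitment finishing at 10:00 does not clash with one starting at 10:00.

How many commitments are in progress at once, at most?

Walk through starts and ends in time order (an end at T is processed before a start at T):
07:15 start F → 1
09:45 end F → 0
14:45 start H → 1
16:00 start I → 2
16:00 start J → 3
16:45 end H → 2
17:15 end I → 1
18:15 end J → 0
18:15 start G → 1
20:45 end G → 0
Peak is 3, at 16:00 (H, I, J).

3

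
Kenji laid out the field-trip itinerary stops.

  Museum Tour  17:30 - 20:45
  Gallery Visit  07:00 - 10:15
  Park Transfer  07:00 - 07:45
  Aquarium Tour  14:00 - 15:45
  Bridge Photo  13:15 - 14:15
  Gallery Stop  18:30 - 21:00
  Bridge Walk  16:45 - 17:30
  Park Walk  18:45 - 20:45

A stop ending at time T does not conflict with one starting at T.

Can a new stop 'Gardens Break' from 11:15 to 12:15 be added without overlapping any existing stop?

Yes — the slot is free

Gallery Visit: ends 10:15 at or before Gardens Break starts 11:15 → clear.
Park Transfer: ends 07:45 at or before Gardens Break starts 11:15 → clear.
Bridge Photo: starts 13:15 at or after Gardens Break ends 12:15 → clear.
Aquarium Tour: starts 14:00 at or after Gardens Break ends 12:15 → clear.
Bridge Walk: starts 16:45 at or after Gardens Break ends 12:15 → clear.
Museum Tour: starts 17:30 at or after Gardens Break ends 12:15 → clear.
Gallery Stop: starts 18:30 at or after Gardens Break ends 12:15 → clear.
Park Walk: starts 18:45 at or after Gardens Break ends 12:15 → clear.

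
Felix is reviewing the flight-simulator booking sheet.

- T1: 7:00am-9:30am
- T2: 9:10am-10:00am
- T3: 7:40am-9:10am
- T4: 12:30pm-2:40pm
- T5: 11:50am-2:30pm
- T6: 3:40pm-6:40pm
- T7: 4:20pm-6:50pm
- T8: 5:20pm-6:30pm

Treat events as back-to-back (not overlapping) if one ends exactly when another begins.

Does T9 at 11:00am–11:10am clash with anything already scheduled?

T1: ends 9:30am at or before T9 starts 11:00am → clear.
T3: ends 9:10am at or before T9 starts 11:00am → clear.
T2: ends 10:00am at or before T9 starts 11:00am → clear.
T5: starts 11:50am at or after T9 ends 11:10am → clear.
T4: starts 12:30pm at or after T9 ends 11:10am → clear.
T6: starts 3:40pm at or after T9 ends 11:10am → clear.
T7: starts 4:20pm at or after T9 ends 11:10am → clear.
T8: starts 5:20pm at or after T9 ends 11:10am → clear.

No — it doesn't clash with anything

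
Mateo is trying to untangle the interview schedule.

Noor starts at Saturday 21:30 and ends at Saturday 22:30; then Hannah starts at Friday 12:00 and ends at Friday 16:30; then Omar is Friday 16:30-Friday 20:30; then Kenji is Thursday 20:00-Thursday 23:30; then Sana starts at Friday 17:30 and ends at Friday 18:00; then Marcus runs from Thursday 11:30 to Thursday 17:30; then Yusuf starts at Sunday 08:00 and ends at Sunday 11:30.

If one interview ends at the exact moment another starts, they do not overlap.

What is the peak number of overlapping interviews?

2

Sort all start/end points and keep a running count:
Thursday 11:30 start Marcus → 1
Thursday 17:30 end Marcus → 0
Thursday 20:00 start Kenji → 1
Thursday 23:30 end Kenji → 0
Friday 12:00 start Hannah → 1
Friday 16:30 end Hannah → 0
Friday 16:30 start Omar → 1
Friday 17:30 start Sana → 2
Friday 18:00 end Sana → 1
Friday 20:30 end Omar → 0
Saturday 21:30 start Noor → 1
Saturday 22:30 end Noor → 0
Sunday 08:00 start Yusuf → 1
Sunday 11:30 end Yusuf → 0
Peak is 2, at Friday 17:30 (Omar, Sana).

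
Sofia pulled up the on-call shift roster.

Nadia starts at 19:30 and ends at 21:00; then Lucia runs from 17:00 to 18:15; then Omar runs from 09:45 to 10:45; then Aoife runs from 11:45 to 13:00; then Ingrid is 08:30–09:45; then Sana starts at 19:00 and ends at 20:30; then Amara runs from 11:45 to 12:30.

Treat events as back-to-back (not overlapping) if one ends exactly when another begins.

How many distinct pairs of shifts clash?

2

Sorted by start: Ingrid, Omar, Amara, Aoife, Lucia, Sana, Nadia.
Omar starts exactly when Ingrid ends (back-to-back, no overlap); Ingrid is clear from here.
Amara starts after Omar ends; Omar is clear from here.
Aoife starts before Amara ends → Amara and Aoife overlap.
Lucia starts after Amara ends; Amara is clear from here.
Lucia starts after Aoife ends; Aoife is clear from here.
Sana starts after Lucia ends; Lucia is clear from here.
Nadia starts before Sana ends → Sana and Nadia overlap.
Overlapping pairs: Amara & Aoife, Nadia & Sana — 2 in total.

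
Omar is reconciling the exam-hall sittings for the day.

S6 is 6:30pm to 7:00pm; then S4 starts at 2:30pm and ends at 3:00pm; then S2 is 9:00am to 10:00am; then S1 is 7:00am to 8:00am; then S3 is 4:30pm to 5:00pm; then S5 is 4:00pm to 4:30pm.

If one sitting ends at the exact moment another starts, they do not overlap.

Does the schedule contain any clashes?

No

Sorted by start: S1, S2, S4, S5, S3, S6.
S2 starts after S1 ends, so S1 has no further overlaps.
S4 starts after S2 ends, so S2 has no further overlaps.
S5 starts after S4 ends, so S4 has no further overlaps.
S3 starts exactly when S5 ends (back-to-back, no overlap), so S5 has no further overlaps.
S6 starts after S3 ends.
Every pair is clear; the schedule has no overlaps.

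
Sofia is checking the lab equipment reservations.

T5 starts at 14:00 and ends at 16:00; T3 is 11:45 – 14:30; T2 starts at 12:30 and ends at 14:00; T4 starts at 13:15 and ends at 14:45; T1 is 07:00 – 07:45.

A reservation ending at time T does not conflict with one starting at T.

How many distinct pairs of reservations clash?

Sorted by start: T1, T3, T2, T4, T5.
T3 starts after T1 ends — done with T1.
T2 starts before T3 ends → T3 and T2 overlap.
T4 starts before T3 ends → T3 and T4 overlap.
T5 starts before T3 ends → T3 and T5 overlap.
T4 starts before T2 ends → T2 and T4 overlap.
T5 starts exactly when T2 ends (back-to-back, no overlap).
T5 starts before T4 ends → T4 and T5 overlap.
Overlapping pairs: T2 & T3, T2 & T4, T3 & T4, T3 & T5, T4 & T5 — 5 in total.

5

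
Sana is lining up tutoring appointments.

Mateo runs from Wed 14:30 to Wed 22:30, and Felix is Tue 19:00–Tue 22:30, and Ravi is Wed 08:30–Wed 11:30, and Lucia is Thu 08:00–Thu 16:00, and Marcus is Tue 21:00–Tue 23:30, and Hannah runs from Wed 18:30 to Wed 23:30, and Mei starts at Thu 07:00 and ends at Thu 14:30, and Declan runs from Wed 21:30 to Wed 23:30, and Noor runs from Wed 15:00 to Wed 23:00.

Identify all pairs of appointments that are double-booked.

Declan & Hannah, Declan & Mateo, Declan & Noor, Felix & Marcus, Hannah & Mateo, Hannah & Noor, Lucia & Mei, Mateo & Noor

Sorted by start: Felix, Marcus, Ravi, Mateo, Noor, Hannah, Declan, Mei, Lucia.
Marcus starts before Felix ends → Felix and Marcus overlap.
Ravi starts after Felix ends — done with Felix.
Ravi starts after Marcus ends — done with Marcus.
Mateo starts after Ravi ends — done with Ravi.
Noor starts before Mateo ends → Mateo and Noor overlap.
Hannah starts before Mateo ends → Mateo and Hannah overlap.
Declan starts before Mateo ends → Mateo and Declan overlap.
Mei starts after Mateo ends — done with Mateo.
Hannah starts before Noor ends → Noor and Hannah overlap.
Declan starts before Noor ends → Noor and Declan overlap.
Mei starts after Noor ends — done with Noor.
Declan starts before Hannah ends → Hannah and Declan overlap.
Mei starts after Hannah ends — done with Hannah.
Mei starts after Declan ends — done with Declan.
Lucia starts before Mei ends → Mei and Lucia overlap.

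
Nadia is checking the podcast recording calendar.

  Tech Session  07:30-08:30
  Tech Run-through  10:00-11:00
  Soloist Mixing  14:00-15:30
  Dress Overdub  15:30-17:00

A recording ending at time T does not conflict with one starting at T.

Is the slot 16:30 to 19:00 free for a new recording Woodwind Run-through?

No — it overlaps Dress Overdub

Tech Session: ends 08:30 at or before Woodwind Run-through starts 16:30 → clear.
Tech Run-through: ends 11:00 at or before Woodwind Run-through starts 16:30 → clear.
Soloist Mixing: ends 15:30 at or before Woodwind Run-through starts 16:30 → clear.
Dress Overdub: starts 15:30 before Woodwind Run-through ends 19:00, and ends 17:00 after Woodwind Run-through starts 16:30 → overlap.
Woodwind Run-through overlaps Dress Overdub.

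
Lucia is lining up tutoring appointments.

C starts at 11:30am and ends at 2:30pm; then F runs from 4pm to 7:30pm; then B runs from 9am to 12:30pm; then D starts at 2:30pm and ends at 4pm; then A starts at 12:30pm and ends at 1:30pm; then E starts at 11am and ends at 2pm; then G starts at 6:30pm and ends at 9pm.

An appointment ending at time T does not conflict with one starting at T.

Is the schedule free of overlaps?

Sorted by start: B, E, C, A, D, F, G.
E starts before B ends → B and E overlap.
That's a conflict, so the schedule is not conflict-free.

No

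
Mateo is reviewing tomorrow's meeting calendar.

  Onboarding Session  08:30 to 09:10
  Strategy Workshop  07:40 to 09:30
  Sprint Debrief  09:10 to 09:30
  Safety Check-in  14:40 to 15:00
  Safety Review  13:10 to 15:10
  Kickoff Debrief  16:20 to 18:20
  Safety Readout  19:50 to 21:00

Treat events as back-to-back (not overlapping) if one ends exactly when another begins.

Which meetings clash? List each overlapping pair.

Onboarding Session & Strategy Workshop, Safety Check-in & Safety Review, Sprint Debrief & Strategy Workshop

Check each pair: they overlap iff neither finishes before the other starts.
Sorted by start: Strategy Workshop, Onboarding Session, Sprint Debrief, Safety Review, Safety Check-in, Kickoff Debrief, Safety Readout.
Onboarding Session starts before Strategy Workshop ends → Strategy Workshop and Onboarding Session overlap.
Sprint Debrief starts before Strategy Workshop ends → Strategy Workshop and Sprint Debrief overlap.
Safety Review starts after Strategy Workshop ends, so Strategy Workshop has no further overlaps.
Sprint Debrief starts exactly when Onboarding Session ends (back-to-back, no overlap), so Onboarding Session has no further overlaps.
Safety Review starts after Sprint Debrief ends, so Sprint Debrief has no further overlaps.
Safety Check-in starts before Safety Review ends → Safety Review and Safety Check-in overlap.
Kickoff Debrief starts after Safety Review ends, so Safety Review has no further overlaps.
Kickoff Debrief starts after Safety Check-in ends, so Safety Check-in has no further overlaps.
Safety Readout starts after Kickoff Debrief ends.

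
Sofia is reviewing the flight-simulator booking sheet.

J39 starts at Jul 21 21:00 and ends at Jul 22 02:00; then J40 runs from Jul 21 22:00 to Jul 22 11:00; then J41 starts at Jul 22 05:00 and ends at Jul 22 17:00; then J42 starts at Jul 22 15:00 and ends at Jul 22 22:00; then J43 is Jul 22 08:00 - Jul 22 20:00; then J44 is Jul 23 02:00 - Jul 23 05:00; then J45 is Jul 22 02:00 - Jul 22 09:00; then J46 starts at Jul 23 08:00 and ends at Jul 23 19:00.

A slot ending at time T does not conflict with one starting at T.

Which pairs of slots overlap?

Sorted by start: J39, J40, J45, J41, J43, J42, J44, J46.
J40 starts before J39 ends → J39 and J40 overlap.
J45 starts exactly when J39 ends (back-to-back, no overlap), so J39 has no further overlaps.
J45 starts before J40 ends → J40 and J45 overlap.
J41 starts before J40 ends → J40 and J41 overlap.
J43 starts before J40 ends → J40 and J43 overlap.
J42 starts after J40 ends, so J40 has no further overlaps.
J41 starts before J45 ends → J45 and J41 overlap.
J43 starts before J45 ends → J45 and J43 overlap.
J42 starts after J45 ends, so J45 has no further overlaps.
J43 starts before J41 ends → J41 and J43 overlap.
J42 starts before J41 ends → J41 and J42 overlap.
J44 starts after J41 ends, so J41 has no further overlaps.
J42 starts before J43 ends → J43 and J42 overlap.
J44 starts after J43 ends, so J43 has no further overlaps.
J44 starts after J42 ends, so J42 has no further overlaps.
J46 starts after J44 ends.

J39 & J40, J40 & J41, J40 & J43, J40 & J45, J41 & J42, J41 & J43, J41 & J45, J42 & J43, J43 & J45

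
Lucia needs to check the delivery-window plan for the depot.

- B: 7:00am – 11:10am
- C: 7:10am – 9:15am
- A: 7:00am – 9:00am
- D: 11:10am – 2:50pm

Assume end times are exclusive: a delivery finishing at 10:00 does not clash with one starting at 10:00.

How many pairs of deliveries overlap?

3

Sorted by start: A, B, C, D.
B starts before A ends → A and B overlap.
C starts before A ends → A and C overlap.
D starts after A ends.
C starts before B ends → B and C overlap.
D starts exactly when B ends (back-to-back, no overlap).
D starts after C ends.
Overlapping pairs: A & B, A & C, B & C — 3 in total.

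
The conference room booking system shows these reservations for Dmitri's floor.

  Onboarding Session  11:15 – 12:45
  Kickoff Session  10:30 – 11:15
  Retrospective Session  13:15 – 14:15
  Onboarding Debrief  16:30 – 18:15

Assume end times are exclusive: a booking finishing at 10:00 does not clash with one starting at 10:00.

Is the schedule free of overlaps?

Two intervals overlap when each starts before the other ends.
Sorted by start: Kickoff Session, Onboarding Session, Retrospective Session, Onboarding Debrief.
Onboarding Session starts exactly when Kickoff Session ends (back-to-back, no overlap); Kickoff Session is clear from here.
Retrospective Session starts after Onboarding Session ends; Onboarding Session is clear from here.
Onboarding Debrief starts after Retrospective Session ends.
Every pair is clear; the schedule has no overlaps.

Yes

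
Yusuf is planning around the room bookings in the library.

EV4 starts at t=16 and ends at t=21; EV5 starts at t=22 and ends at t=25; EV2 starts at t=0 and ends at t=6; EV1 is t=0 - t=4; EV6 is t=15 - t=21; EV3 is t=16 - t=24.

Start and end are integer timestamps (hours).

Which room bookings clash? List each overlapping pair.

Sorted by start: EV1, EV2, EV6, EV3, EV4, EV5.
EV2 starts before EV1 ends → EV1 and EV2 overlap.
EV6 starts after EV1 ends; EV1 is clear from here.
EV6 starts after EV2 ends; EV2 is clear from here.
EV3 starts before EV6 ends → EV6 and EV3 overlap.
EV4 starts before EV6 ends → EV6 and EV4 overlap.
EV5 starts after EV6 ends.
EV4 starts before EV3 ends → EV3 and EV4 overlap.
EV5 starts before EV3 ends → EV3 and EV5 overlap.
EV5 starts after EV4 ends.

EV1 & EV2, EV3 & EV4, EV3 & EV5, EV3 & EV6, EV4 & EV6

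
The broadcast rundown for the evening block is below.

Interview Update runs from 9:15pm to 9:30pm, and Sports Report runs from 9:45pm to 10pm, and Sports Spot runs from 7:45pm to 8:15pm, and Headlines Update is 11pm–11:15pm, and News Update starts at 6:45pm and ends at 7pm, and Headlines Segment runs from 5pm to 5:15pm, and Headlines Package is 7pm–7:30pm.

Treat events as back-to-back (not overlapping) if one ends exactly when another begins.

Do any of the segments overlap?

No

Two intervals overlap when each starts before the other ends.
Sorted by start: Headlines Segment, News Update, Headlines Package, Sports Spot, Interview Update, Sports Report, Headlines Update.
News Update starts after Headlines Segment ends, so Headlines Segment has no further overlaps.
Headlines Package starts exactly when News Update ends (back-to-back, no overlap), so News Update has no further overlaps.
Sports Spot starts after Headlines Package ends, so Headlines Package has no further overlaps.
Interview Update starts after Sports Spot ends, so Sports Spot has no further overlaps.
Sports Report starts after Interview Update ends, so Interview Update has no further overlaps.
Headlines Update starts after Sports Report ends.
Every pair is clear; the schedule has no overlaps.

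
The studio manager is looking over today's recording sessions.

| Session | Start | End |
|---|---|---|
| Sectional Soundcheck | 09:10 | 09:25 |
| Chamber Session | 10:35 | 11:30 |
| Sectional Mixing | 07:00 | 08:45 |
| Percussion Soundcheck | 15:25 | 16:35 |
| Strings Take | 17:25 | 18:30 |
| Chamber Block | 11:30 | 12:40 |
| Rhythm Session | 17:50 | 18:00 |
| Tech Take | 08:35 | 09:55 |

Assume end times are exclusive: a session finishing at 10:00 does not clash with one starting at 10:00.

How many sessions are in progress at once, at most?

Sweep the timeline, counting +1 at each start and −1 at each end (ends before starts at a tie):
07:00 start Sectional Mixing → 1
08:35 start Tech Take → 2
08:45 end Sectional Mixing → 1
09:10 start Sectional Soundcheck → 2
09:25 end Sectional Soundcheck → 1
09:55 end Tech Take → 0
10:35 start Chamber Session → 1
11:30 end Chamber Session → 0
11:30 start Chamber Block → 1
12:40 end Chamber Block → 0
15:25 start Percussion Soundcheck → 1
16:35 end Percussion Soundcheck → 0
17:25 start Strings Take → 1
17:50 start Rhythm Session → 2
18:00 end Rhythm Session → 1
18:30 end Strings Take → 0
Peak is 2, at 08:35 (Sectional Mixing, Tech Take).

2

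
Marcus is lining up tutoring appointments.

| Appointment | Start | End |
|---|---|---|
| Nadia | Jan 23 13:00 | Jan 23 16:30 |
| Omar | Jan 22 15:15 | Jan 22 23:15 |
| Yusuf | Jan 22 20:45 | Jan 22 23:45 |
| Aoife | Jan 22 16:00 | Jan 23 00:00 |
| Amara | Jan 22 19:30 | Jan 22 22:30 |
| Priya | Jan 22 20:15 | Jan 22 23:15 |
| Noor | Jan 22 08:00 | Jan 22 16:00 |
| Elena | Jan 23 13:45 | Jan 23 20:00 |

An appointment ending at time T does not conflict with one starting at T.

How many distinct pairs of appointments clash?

12

Sorted by start: Noor, Omar, Aoife, Amara, Priya, Yusuf, Nadia, Elena.
Omar starts before Noor ends → Noor and Omar overlap.
Aoife starts exactly when Noor ends (back-to-back, no overlap), so Noor has no further overlaps.
Aoife starts before Omar ends → Omar and Aoife overlap.
Amara starts before Omar ends → Omar and Amara overlap.
Priya starts before Omar ends → Omar and Priya overlap.
Yusuf starts before Omar ends → Omar and Yusuf overlap.
Nadia starts after Omar ends, so Omar has no further overlaps.
Amara starts before Aoife ends → Aoife and Amara overlap.
Priya starts before Aoife ends → Aoife and Priya overlap.
Yusuf starts before Aoife ends → Aoife and Yusuf overlap.
Nadia starts after Aoife ends, so Aoife has no further overlaps.
Priya starts before Amara ends → Amara and Priya overlap.
Yusuf starts before Amara ends → Amara and Yusuf overlap.
Nadia starts after Amara ends, so Amara has no further overlaps.
Yusuf starts before Priya ends → Priya and Yusuf overlap.
Nadia starts after Priya ends, so Priya has no further overlaps.
Nadia starts after Yusuf ends, so Yusuf has no further overlaps.
Elena starts before Nadia ends → Nadia and Elena overlap.
Overlapping pairs: Amara & Aoife, Amara & Omar, Amara & Priya, Amara & Yusuf, Aoife & Omar, Aoife & Priya, Aoife & Yusuf, Elena & Nadia, Noor & Omar, Omar & Priya, Omar & Yusuf, Priya & Yusuf — 12 in total.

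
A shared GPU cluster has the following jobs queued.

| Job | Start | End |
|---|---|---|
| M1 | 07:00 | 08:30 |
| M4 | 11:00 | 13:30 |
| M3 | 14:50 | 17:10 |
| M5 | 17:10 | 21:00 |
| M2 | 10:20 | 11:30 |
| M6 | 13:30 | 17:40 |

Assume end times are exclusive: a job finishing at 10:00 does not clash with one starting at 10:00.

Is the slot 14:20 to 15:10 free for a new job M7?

No — it overlaps M3, M6

M1: ends 08:30 at or before M7 starts 14:20 → clear.
M2: ends 11:30 at or before M7 starts 14:20 → clear.
M4: ends 13:30 at or before M7 starts 14:20 → clear.
M6: starts 13:30 before M7 ends 15:10, and ends 17:40 after M7 starts 14:20 → overlap.
M3: starts 14:50 before M7 ends 15:10, and ends 17:10 after M7 starts 14:20 → overlap.
M5: starts 17:10 at or after M7 ends 15:10 → clear.
M7 overlaps M3, M6.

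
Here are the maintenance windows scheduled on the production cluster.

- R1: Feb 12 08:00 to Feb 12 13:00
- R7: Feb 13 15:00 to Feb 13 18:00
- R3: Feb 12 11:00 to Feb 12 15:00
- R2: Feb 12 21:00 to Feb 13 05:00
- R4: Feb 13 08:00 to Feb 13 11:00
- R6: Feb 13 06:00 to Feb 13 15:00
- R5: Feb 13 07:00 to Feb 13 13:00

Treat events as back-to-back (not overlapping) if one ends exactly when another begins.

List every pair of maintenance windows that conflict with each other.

Sorted by start: R1, R3, R2, R6, R5, R4, R7.
R3 starts before R1 ends → R1 and R3 overlap.
R2 starts after R1 ends, so nothing later overlaps R1 either.
R2 starts after R3 ends, so nothing later overlaps R3 either.
R6 starts after R2 ends, so nothing later overlaps R2 either.
R5 starts before R6 ends → R6 and R5 overlap.
R4 starts before R6 ends → R6 and R4 overlap.
R7 starts exactly when R6 ends (back-to-back, no overlap).
R4 starts before R5 ends → R5 and R4 overlap.
R7 starts after R5 ends.
R7 starts after R4 ends.

R1 & R3, R4 & R5, R4 & R6, R5 & R6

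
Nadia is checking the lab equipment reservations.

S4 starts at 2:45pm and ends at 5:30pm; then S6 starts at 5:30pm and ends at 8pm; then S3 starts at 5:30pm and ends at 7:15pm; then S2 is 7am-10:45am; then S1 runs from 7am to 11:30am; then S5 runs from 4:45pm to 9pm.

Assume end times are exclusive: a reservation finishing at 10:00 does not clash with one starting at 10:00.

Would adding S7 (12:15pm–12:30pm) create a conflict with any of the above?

No — it doesn't clash with anything

S1: ends 11:30am at or before S7 starts 12:15pm → clear.
S2: ends 10:45am at or before S7 starts 12:15pm → clear.
S4: starts 2:45pm at or after S7 ends 12:30pm → clear.
S5: starts 4:45pm at or after S7 ends 12:30pm → clear.
S3: starts 5:30pm at or after S7 ends 12:30pm → clear.
S6: starts 5:30pm at or after S7 ends 12:30pm → clear.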